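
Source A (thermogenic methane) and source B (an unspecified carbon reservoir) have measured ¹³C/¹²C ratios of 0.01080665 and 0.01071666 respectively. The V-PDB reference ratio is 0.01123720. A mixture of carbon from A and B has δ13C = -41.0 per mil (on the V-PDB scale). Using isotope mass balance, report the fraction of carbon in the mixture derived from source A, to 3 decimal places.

δ_A = (0.01080665/0.01123720 − 1)×1000 = (0.961685 − 1)×1000 = -38.315 per mil
δ_B = (0.01071666/0.01123720 − 1)×1000 = (0.953677 − 1)×1000 = -46.323 per mil
f_A = (δ_mix − δ_B)/(δ_A − δ_B) = (-41.0 − (-46.323))/(-38.315 − (-46.323))
f_A = 5.323 / 8.008 = 0.6647

0.665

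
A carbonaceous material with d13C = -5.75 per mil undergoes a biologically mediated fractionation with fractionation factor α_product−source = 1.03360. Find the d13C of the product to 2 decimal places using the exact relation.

δ_product = (δ_source + 1000)·α − 1000
δ_product = (-5.75 + 1000) × 1.03360 − 1000
δ_product = 1027.657 − 1000 = 27.657 per mil

27.66 per mil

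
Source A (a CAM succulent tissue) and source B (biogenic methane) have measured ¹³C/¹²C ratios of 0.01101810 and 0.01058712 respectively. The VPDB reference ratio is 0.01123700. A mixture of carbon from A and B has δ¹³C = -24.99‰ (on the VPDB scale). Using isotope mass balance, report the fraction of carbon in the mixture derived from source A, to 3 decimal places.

0.856

δ_A = (0.01101810/0.01123700 − 1)×1000 = (0.980520 − 1)×1000 = -19.480‰
δ_B = (0.01058712/0.01123700 − 1)×1000 = (0.942166 − 1)×1000 = -57.834‰
f_A = (δ_mix − δ_B)/(δ_A − δ_B) = (-24.99 − (-57.834))/(-19.480 − (-57.834))
f_A = 32.844 / 38.354 = 0.8563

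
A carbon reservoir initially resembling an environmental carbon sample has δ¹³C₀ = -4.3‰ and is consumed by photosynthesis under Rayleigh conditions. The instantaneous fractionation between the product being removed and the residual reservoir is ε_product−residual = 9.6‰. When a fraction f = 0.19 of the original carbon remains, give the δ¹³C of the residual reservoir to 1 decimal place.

-20.0‰

Rayleigh residual: δ_res = (δ₀ + 1000)·f^(α−1) − 1000
α = ε/1000 + 1 = 1.00960, so α − 1 = 0.00960
f^(α−1) = 0.19^(0.00960) = 0.984183
δ_res = (-4.3 + 1000) × 0.984183 − 1000 = 979.951 − 1000 = -20.05‰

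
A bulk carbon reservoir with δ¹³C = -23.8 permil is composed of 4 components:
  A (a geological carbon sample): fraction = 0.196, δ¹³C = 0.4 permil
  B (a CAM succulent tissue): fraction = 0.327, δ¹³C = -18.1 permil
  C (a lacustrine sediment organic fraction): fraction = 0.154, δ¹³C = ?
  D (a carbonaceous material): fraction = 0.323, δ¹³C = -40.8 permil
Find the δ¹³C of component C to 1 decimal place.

Isotope mass balance: δ_bulk = Σ fᵢ·δᵢ.
-23.8 = 0.196×(0.4) + 0.327×(-18.1) + 0.154×δ_C + 0.323×(-40.8)
0.154·δ_C = -23.8 − (-19.019) = -4.781
δ_C = -4.781 / 0.154 = -31.05 permil

-31.0 permil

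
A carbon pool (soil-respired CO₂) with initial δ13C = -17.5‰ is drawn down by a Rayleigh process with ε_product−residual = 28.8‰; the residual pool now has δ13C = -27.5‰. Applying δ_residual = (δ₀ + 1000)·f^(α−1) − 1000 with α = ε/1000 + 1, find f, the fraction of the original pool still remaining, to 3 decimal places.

α − 1 = ε/1000 = 0.0288
(δ_res + 1000)/(δ₀ + 1000) = (-27.5 + 1000)/(-17.5 + 1000) = 972.5/982.5 = 0.989822
f = 0.989822^(1/0.0288) = exp(ln(0.989822)/0.0288) = exp(-0.01023/0.0288)
f = exp(-0.3552) = 0.7010

0.701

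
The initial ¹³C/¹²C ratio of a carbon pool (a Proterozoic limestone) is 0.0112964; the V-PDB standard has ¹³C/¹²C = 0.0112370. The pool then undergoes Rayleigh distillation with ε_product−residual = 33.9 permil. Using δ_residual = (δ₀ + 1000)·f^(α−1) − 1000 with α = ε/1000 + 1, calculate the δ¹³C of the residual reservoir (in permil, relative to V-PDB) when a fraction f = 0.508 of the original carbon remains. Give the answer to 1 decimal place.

-17.5 permil

δ₀ = (0.0112964/0.0112370 − 1)×1000 = (1.005286 − 1)×1000 = 5.286 permil
α − 1 = ε/1000 = 0.0339
f^(α−1) = 0.508^(0.0339) = 0.977302
δ_res = (5.286 + 1000) × 0.977302 − 1000 = 982.468 − 1000 = -17.53 permil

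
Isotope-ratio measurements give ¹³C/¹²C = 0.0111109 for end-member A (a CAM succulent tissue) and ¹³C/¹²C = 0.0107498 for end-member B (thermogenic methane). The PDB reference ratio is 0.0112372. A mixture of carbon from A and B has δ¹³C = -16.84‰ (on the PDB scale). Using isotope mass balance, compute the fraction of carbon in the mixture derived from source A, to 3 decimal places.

0.826

δ_A = (0.0111109/0.0112372 − 1)×1000 = (0.988761 − 1)×1000 = -11.239‰
δ_B = (0.0107498/0.0112372 − 1)×1000 = (0.956626 − 1)×1000 = -43.374‰
f_A = (δ_mix − δ_B)/(δ_A − δ_B) = (-16.84 − (-43.374))/(-11.239 − (-43.374))
f_A = 26.534 / 32.134 = 0.8257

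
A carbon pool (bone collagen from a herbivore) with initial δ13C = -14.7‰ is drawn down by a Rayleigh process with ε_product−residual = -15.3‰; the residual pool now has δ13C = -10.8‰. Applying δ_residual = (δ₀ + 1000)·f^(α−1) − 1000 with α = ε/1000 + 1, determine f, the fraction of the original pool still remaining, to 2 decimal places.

α − 1 = ε/1000 = -0.0153
(δ_res + 1000)/(δ₀ + 1000) = (-10.8 + 1000)/(-14.7 + 1000) = 989.2/985.3 = 1.003958
f = 1.003958^(1/-0.0153) = exp(ln(1.003958)/-0.0153) = exp(0.00395/-0.0153)
f = exp(-0.2582) = 0.7724

0.77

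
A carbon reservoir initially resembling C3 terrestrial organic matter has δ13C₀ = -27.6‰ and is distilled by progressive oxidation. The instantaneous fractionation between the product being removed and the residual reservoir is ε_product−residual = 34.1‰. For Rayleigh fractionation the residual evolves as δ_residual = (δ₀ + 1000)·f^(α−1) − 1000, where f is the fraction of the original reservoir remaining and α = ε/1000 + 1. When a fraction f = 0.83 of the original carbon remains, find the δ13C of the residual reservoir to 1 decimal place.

-33.8‰

Rayleigh residual: δ_res = (δ₀ + 1000)·f^(α−1) − 1000
α = ε/1000 + 1 = 1.03410, so α − 1 = 0.03410
f^(α−1) = 0.83^(0.03410) = 0.993666
δ_res = (-27.6 + 1000) × 0.993666 − 1000 = 966.241 − 1000 = -33.76‰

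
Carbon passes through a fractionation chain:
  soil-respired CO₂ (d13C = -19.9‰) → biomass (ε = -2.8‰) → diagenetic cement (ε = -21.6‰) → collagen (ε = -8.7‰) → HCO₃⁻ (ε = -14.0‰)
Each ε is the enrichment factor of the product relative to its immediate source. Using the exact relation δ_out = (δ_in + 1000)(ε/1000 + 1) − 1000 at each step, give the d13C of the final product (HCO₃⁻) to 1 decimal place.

step 1: δ = (-19.90 + 1000)·(-2.8/1000 + 1) − 1000 = -22.64‰
step 2: δ = (-22.64 + 1000)·(-21.6/1000 + 1) − 1000 = -43.76‰
step 3: δ = (-43.76 + 1000)·(-8.7/1000 + 1) − 1000 = -52.07‰
step 4: δ = (-52.07 + 1000)·(-14.0/1000 + 1) − 1000 = -65.35‰

-65.3‰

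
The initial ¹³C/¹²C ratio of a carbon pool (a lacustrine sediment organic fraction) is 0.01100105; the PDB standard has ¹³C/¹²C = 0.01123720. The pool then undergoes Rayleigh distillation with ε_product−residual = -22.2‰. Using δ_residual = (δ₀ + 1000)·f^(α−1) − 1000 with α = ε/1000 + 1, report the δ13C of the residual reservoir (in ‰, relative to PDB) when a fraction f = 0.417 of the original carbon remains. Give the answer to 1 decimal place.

δ₀ = (0.01100105/0.01123720 − 1)×1000 = (0.978985 − 1)×1000 = -21.015‰
α − 1 = ε/1000 = -0.0222
f^(α−1) = 0.417^(-0.0222) = 1.019607
δ_res = (-21.015 + 1000) × 1.019607 − 1000 = 998.180 − 1000 = -1.82‰

-1.8‰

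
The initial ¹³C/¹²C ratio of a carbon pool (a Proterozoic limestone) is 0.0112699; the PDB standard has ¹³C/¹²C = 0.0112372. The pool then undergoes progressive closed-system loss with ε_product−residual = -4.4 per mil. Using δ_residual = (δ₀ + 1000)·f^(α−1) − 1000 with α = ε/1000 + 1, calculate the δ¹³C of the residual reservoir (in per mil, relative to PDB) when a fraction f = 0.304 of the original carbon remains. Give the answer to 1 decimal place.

δ₀ = (0.0112699/0.0112372 − 1)×1000 = (1.002910 − 1)×1000 = 2.910 per mil
α − 1 = ε/1000 = -0.0044
f^(α−1) = 0.304^(-0.0044) = 1.005253
δ_res = (2.910 + 1000) × 1.005253 − 1000 = 1008.178 − 1000 = 8.18 per mil

8.2 per mil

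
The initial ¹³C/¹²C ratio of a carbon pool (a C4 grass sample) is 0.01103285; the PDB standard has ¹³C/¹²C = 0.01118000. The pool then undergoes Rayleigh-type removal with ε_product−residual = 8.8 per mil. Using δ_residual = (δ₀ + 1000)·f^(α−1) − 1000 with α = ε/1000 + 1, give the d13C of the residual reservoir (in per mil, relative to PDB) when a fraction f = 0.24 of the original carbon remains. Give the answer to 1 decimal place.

δ₀ = (0.01103285/0.01118000 − 1)×1000 = (0.986838 − 1)×1000 = -13.162 per mil
α − 1 = ε/1000 = 0.0088
f^(α−1) = 0.24^(0.0088) = 0.987520
δ_res = (-13.162 + 1000) × 0.987520 − 1000 = 974.522 − 1000 = -25.48 per mil

-25.5 per mil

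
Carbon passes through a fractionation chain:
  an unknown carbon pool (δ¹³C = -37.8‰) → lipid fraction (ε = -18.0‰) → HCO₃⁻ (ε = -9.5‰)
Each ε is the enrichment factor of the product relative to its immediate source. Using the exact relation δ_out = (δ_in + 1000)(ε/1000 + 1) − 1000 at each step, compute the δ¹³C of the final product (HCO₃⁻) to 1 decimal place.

-64.1‰

step 1: δ = (-37.80 + 1000)·(-18.0/1000 + 1) − 1000 = -55.12‰
step 2: δ = (-55.12 + 1000)·(-9.5/1000 + 1) − 1000 = -64.10‰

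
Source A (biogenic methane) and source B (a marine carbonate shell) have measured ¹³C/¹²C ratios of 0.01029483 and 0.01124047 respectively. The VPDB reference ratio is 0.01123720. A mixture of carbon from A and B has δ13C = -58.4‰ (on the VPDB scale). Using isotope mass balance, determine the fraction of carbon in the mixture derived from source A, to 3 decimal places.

0.697

δ_A = (0.01029483/0.01123720 − 1)×1000 = (0.916138 − 1)×1000 = -83.862‰
δ_B = (0.01124047/0.01123720 − 1)×1000 = (1.000291 − 1)×1000 = 0.291‰
f_A = (δ_mix − δ_B)/(δ_A − δ_B) = (-58.4 − (0.291))/(-83.862 − (0.291))
f_A = -58.691 / -84.153 = 0.6974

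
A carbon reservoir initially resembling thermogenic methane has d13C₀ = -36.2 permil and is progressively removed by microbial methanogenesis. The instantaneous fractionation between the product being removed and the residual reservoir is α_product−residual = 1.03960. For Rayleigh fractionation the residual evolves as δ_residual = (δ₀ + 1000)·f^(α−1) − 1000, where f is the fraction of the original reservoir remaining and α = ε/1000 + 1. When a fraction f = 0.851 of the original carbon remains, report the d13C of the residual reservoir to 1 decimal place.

-42.3 permil

Rayleigh residual: δ_res = (δ₀ + 1000)·f^(α−1) − 1000
α − 1 = 0.03960
f^(α−1) = 0.851^(0.03960) = 0.993631
δ_res = (-36.2 + 1000) × 0.993631 − 1000 = 957.662 − 1000 = -42.34 permil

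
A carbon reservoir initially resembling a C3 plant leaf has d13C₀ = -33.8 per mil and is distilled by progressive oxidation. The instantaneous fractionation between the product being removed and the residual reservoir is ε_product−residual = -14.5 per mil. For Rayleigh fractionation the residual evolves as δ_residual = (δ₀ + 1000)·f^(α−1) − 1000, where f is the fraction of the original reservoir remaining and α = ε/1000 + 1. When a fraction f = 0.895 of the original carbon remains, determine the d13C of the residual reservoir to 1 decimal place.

Rayleigh residual: δ_res = (δ₀ + 1000)·f^(α−1) − 1000
α = ε/1000 + 1 = 0.98550, so α − 1 = -0.01450
f^(α−1) = 0.895^(-0.01450) = 1.001610
δ_res = (-33.8 + 1000) × 1.001610 − 1000 = 967.755 − 1000 = -32.24 per mil

-32.2 per mil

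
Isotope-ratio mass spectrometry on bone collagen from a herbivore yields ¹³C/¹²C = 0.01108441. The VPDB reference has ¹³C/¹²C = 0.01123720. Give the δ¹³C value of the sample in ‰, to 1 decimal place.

δ¹³C = (R_sample / R_standard − 1) × 1000
R_sample / R_standard = 0.01108441 / 0.01123720 = 0.986403
δ¹³C = (0.986403 − 1) × 1000 = -13.60‰

-13.6‰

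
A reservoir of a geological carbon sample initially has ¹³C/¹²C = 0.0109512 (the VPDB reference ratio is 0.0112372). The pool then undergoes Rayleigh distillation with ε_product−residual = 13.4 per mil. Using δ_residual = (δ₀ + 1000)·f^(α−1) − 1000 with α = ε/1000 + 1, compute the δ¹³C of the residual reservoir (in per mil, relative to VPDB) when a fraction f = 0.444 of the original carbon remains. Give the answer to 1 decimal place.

δ₀ = (0.0109512/0.0112372 − 1)×1000 = (0.974549 − 1)×1000 = -25.451 per mil
α − 1 = ε/1000 = 0.0134
f^(α−1) = 0.444^(0.0134) = 0.989179
δ_res = (-25.451 + 1000) × 0.989179 − 1000 = 964.003 − 1000 = -36.00 per mil

-36.0 per mil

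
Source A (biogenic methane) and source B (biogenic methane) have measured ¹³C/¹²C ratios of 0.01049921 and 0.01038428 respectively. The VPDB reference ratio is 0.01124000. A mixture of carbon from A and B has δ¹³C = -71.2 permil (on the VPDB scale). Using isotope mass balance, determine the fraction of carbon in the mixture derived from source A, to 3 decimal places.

0.482

δ_A = (0.01049921/0.01124000 − 1)×1000 = (0.934093 − 1)×1000 = -65.907 permil
δ_B = (0.01038428/0.01124000 − 1)×1000 = (0.923868 − 1)×1000 = -76.132 permil
f_A = (δ_mix − δ_B)/(δ_A − δ_B) = (-71.2 − (-76.132))/(-65.907 − (-76.132))
f_A = 4.932 / 10.225 = 0.4823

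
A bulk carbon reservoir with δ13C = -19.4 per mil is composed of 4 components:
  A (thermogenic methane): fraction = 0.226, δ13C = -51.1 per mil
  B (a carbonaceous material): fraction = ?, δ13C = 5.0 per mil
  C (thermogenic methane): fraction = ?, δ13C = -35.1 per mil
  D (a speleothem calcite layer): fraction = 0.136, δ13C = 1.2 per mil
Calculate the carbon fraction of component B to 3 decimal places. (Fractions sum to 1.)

Let f_B and f_C be the unknown fractions; fractions sum to 1 so f_B + f_C = 0.638.
Mass balance: Σ fᵢ·δᵢ = δ_bulk ⇒ f_B·(5.0) + f_C·(-35.1) = -19.4 − (-11.385) = -8.015
Substitute f_C = 0.638 − f_B:
f_B·(5.0 − -35.1) = -8.015 − 0.638×(-35.1) = 14.379
f_B = 14.379 / 40.1 = 0.3586

0.359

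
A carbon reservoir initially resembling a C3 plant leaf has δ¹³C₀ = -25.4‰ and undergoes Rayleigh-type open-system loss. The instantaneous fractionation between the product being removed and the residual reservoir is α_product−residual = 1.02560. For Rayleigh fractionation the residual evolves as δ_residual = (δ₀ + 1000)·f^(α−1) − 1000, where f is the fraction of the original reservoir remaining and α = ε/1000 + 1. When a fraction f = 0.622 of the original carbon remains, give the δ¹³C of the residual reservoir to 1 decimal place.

Rayleigh residual: δ_res = (δ₀ + 1000)·f^(α−1) − 1000
α − 1 = 0.02560
f^(α−1) = 0.622^(0.02560) = 0.987918
δ_res = (-25.4 + 1000) × 0.987918 − 1000 = 962.825 − 1000 = -37.17‰

-37.2‰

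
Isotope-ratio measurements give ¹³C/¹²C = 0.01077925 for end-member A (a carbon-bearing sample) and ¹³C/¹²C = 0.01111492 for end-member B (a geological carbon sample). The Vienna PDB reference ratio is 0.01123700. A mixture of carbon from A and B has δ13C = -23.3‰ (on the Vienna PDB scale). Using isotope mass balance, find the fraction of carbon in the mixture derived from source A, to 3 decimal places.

δ_A = (0.01077925/0.01123700 − 1)×1000 = (0.959264 − 1)×1000 = -40.736‰
δ_B = (0.01111492/0.01123700 − 1)×1000 = (0.989136 − 1)×1000 = -10.864‰
f_A = (δ_mix − δ_B)/(δ_A − δ_B) = (-23.3 − (-10.864))/(-40.736 − (-10.864))
f_A = -12.436 / -29.872 = 0.4163

0.416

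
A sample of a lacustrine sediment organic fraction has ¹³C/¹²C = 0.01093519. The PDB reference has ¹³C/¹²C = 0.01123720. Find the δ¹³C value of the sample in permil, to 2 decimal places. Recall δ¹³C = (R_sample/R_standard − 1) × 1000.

δ¹³C = (R_sample / R_standard − 1) × 1000
R_sample / R_standard = 0.01093519 / 0.01123720 = 0.973124
δ¹³C = (0.973124 − 1) × 1000 = -26.876 permil

-26.88 permil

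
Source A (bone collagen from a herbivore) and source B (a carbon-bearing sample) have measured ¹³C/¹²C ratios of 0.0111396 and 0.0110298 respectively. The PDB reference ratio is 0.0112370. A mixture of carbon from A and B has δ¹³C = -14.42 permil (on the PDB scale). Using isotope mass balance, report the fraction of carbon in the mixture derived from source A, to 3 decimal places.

0.411

δ_A = (0.0111396/0.0112370 − 1)×1000 = (0.991332 − 1)×1000 = -8.668 permil
δ_B = (0.0110298/0.0112370 − 1)×1000 = (0.981561 − 1)×1000 = -18.439 permil
f_A = (δ_mix − δ_B)/(δ_A − δ_B) = (-14.42 − (-18.439))/(-8.668 − (-18.439))
f_A = 4.019 / 9.771 = 0.4113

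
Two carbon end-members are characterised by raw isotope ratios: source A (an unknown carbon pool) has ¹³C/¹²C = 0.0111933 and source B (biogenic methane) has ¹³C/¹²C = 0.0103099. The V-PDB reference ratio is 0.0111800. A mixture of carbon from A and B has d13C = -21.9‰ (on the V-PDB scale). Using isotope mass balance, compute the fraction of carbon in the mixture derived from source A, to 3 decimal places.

0.708

δ_A = (0.0111933/0.0111800 − 1)×1000 = (1.001190 − 1)×1000 = 1.190‰
δ_B = (0.0103099/0.0111800 − 1)×1000 = (0.922174 − 1)×1000 = -77.826‰
f_A = (δ_mix − δ_B)/(δ_A − δ_B) = (-21.9 − (-77.826))/(1.190 − (-77.826))
f_A = 55.926 / 79.016 = 0.7078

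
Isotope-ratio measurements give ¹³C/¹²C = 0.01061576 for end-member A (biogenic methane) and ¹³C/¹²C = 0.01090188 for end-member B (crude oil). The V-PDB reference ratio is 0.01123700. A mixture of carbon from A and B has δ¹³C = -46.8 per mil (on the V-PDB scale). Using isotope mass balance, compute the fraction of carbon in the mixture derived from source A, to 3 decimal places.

0.667

δ_A = (0.01061576/0.01123700 − 1)×1000 = (0.944715 − 1)×1000 = -55.285 per mil
δ_B = (0.01090188/0.01123700 − 1)×1000 = (0.970177 − 1)×1000 = -29.823 per mil
f_A = (δ_mix − δ_B)/(δ_A − δ_B) = (-46.8 − (-29.823))/(-55.285 − (-29.823))
f_A = -16.977 / -25.462 = 0.6668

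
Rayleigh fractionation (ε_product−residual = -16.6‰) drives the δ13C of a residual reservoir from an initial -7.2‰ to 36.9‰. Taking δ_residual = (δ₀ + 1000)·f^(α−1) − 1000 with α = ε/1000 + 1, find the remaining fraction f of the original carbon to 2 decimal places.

α − 1 = ε/1000 = -0.0166
(δ_res + 1000)/(δ₀ + 1000) = (36.9 + 1000)/(-7.2 + 1000) = 1036.9/992.8 = 1.044420
f = 1.044420^(1/-0.0166) = exp(ln(1.044420)/-0.0166) = exp(0.04346/-0.0166)
f = exp(-2.6182) = 0.0729

0.07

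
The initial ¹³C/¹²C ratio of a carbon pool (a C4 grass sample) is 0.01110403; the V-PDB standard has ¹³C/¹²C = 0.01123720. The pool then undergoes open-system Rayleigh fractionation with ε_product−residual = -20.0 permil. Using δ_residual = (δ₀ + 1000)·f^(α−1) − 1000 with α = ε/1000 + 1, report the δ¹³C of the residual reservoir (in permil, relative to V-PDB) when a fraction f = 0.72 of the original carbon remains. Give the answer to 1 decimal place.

δ₀ = (0.01110403/0.01123720 − 1)×1000 = (0.988149 − 1)×1000 = -11.851 permil
α − 1 = ε/1000 = -0.0200
f^(α−1) = 0.72^(-0.0200) = 1.006592
δ_res = (-11.851 + 1000) × 1.006592 − 1000 = 994.663 − 1000 = -5.34 permil

-5.3 permil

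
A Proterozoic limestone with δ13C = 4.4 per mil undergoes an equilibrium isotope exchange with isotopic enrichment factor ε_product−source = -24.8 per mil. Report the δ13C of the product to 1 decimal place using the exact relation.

-20.5 per mil

To first order, δ_product ≈ δ_source + ε = -20.4 per mil.
Exactly, δ_product = (δ_source + 1000)·(ε/1000 + 1) − 1000.
δ_product = (4.4 + 1000) × (-24.8/1000 + 1) − 1000
δ_product = -20.51 per mil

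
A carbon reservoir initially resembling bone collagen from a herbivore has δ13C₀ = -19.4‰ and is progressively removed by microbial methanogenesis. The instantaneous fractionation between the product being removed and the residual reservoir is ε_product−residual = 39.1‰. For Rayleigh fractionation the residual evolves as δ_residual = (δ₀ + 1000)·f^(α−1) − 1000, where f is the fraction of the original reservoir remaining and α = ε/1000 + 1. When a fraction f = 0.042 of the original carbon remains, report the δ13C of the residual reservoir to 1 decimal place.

Rayleigh residual: δ_res = (δ₀ + 1000)·f^(α−1) − 1000
α = ε/1000 + 1 = 1.03910, so α − 1 = 0.03910
f^(α−1) = 0.042^(0.03910) = 0.883424
δ_res = (-19.4 + 1000) × 0.883424 − 1000 = 866.285 − 1000 = -133.71‰

-133.7‰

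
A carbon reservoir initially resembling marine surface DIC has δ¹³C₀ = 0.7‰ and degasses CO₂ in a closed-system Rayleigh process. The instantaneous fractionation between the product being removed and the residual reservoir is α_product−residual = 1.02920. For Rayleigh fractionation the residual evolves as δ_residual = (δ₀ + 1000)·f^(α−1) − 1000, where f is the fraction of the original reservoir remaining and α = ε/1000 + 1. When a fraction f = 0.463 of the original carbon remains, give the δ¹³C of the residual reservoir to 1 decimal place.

Rayleigh residual: δ_res = (δ₀ + 1000)·f^(α−1) − 1000
α − 1 = 0.02920
f^(α−1) = 0.463^(0.02920) = 0.977766
δ_res = (0.7 + 1000) × 0.977766 − 1000 = 978.451 − 1000 = -21.55‰

-21.5‰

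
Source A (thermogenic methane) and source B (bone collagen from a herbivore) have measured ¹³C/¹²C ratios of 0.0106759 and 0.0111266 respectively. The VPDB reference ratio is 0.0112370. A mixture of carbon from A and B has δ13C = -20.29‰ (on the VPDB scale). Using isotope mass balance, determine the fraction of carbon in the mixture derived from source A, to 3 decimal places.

0.261

δ_A = (0.0106759/0.0112370 − 1)×1000 = (0.950067 − 1)×1000 = -49.933‰
δ_B = (0.0111266/0.0112370 − 1)×1000 = (0.990175 − 1)×1000 = -9.825‰
f_A = (δ_mix − δ_B)/(δ_A − δ_B) = (-20.29 − (-9.825))/(-49.933 − (-9.825))
f_A = -10.465 / -40.109 = 0.2609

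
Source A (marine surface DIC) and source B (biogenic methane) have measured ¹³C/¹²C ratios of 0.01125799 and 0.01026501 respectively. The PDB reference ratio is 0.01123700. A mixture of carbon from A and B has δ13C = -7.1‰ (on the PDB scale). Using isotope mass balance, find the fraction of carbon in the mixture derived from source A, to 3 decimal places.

0.899

δ_A = (0.01125799/0.01123700 − 1)×1000 = (1.001868 − 1)×1000 = 1.868‰
δ_B = (0.01026501/0.01123700 − 1)×1000 = (0.913501 − 1)×1000 = -86.499‰
f_A = (δ_mix − δ_B)/(δ_A − δ_B) = (-7.1 − (-86.499))/(1.868 − (-86.499))
f_A = 79.399 / 88.367 = 0.8985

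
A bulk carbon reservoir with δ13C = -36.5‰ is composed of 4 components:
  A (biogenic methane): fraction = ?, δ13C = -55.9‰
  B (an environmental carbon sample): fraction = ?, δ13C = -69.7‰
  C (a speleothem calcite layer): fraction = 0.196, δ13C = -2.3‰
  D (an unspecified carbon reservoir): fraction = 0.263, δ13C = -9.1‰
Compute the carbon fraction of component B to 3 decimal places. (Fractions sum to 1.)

0.247

Let f_B and f_A be the unknown fractions; fractions sum to 1 so f_B + f_A = 0.541.
Mass balance: Σ fᵢ·δᵢ = δ_bulk ⇒ f_B·(-69.7) + f_A·(-55.9) = -36.5 − (-2.844) = -33.656
Substitute f_A = 0.541 − f_B:
f_B·(-69.7 − -55.9) = -33.656 − 0.541×(-55.9) = -3.414
f_B = -3.414 / -13.8 = 0.2474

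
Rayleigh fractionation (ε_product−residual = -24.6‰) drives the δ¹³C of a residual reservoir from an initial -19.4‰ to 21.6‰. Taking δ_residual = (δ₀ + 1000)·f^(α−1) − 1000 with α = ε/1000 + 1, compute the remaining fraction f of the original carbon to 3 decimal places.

0.189

α − 1 = ε/1000 = -0.0246
(δ_res + 1000)/(δ₀ + 1000) = (21.6 + 1000)/(-19.4 + 1000) = 1021.6/980.6 = 1.041811
f = 1.041811^(1/-0.0246) = exp(ln(1.041811)/-0.0246) = exp(0.04096/-0.0246)
f = exp(-1.6651) = 0.1892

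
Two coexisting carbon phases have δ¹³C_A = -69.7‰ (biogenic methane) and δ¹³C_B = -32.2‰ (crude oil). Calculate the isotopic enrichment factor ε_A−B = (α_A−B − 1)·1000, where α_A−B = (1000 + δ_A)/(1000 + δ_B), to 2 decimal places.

-38.75‰

α_A−B = (1000 + -69.7) / (1000 + -32.2) = 930.3 / 967.8 = 0.961252
ε_A−B = (0.961252 − 1) × 1000 = -38.748‰
(The approximation ε ≈ δ_A − δ_B would give -37.5‰.)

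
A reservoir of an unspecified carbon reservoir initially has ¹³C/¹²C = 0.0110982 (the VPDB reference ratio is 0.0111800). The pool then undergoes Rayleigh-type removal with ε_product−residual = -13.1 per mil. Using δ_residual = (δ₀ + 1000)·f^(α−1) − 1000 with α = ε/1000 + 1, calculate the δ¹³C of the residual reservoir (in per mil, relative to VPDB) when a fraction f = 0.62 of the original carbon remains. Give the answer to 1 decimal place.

-1.1 per mil

δ₀ = (0.0110982/0.0111800 − 1)×1000 = (0.992683 − 1)×1000 = -7.317 per mil
α − 1 = ε/1000 = -0.0131
f^(α−1) = 0.62^(-0.0131) = 1.006282
δ_res = (-7.317 + 1000) × 1.006282 − 1000 = 998.919 − 1000 = -1.08 per mil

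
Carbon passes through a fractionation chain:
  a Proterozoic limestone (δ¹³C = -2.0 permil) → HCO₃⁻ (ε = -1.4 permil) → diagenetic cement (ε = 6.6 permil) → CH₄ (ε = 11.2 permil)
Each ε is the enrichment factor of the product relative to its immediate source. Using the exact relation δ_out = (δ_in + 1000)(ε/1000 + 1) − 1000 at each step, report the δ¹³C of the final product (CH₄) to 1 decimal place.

14.4 permil

step 1: δ = (-2.00 + 1000)·(-1.4/1000 + 1) − 1000 = -3.40 permil
step 2: δ = (-3.40 + 1000)·(6.6/1000 + 1) − 1000 = 3.18 permil
step 3: δ = (3.18 + 1000)·(11.2/1000 + 1) − 1000 = 14.42 permil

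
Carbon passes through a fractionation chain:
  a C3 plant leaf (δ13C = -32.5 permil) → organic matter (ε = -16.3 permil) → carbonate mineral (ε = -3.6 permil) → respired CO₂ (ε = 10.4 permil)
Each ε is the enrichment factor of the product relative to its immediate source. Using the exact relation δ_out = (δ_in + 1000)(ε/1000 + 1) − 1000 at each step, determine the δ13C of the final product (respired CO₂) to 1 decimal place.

step 1: δ = (-32.50 + 1000)·(-16.3/1000 + 1) − 1000 = -48.27 permil
step 2: δ = (-48.27 + 1000)·(-3.6/1000 + 1) − 1000 = -51.70 permil
step 3: δ = (-51.70 + 1000)·(10.4/1000 + 1) − 1000 = -41.83 permil

-41.8 permil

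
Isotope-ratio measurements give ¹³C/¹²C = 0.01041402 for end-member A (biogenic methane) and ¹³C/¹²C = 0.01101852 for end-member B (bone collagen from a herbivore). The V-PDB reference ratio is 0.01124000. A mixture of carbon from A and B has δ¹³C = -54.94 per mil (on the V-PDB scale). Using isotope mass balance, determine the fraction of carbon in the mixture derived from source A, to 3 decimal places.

δ_A = (0.01041402/0.01124000 − 1)×1000 = (0.926514 − 1)×1000 = -73.486 per mil
δ_B = (0.01101852/0.01124000 − 1)×1000 = (0.980295 − 1)×1000 = -19.705 per mil
f_A = (δ_mix − δ_B)/(δ_A − δ_B) = (-54.94 − (-19.705))/(-73.486 − (-19.705))
f_A = -35.235 / -53.781 = 0.6552

0.655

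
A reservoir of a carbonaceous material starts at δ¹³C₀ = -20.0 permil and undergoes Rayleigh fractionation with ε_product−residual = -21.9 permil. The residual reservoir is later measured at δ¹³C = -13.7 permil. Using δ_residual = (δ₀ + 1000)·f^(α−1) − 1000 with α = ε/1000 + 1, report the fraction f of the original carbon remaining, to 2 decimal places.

0.75

α − 1 = ε/1000 = -0.0219
(δ_res + 1000)/(δ₀ + 1000) = (-13.7 + 1000)/(-20.0 + 1000) = 986.3/980.0 = 1.006429
f = 1.006429^(1/-0.0219) = exp(ln(1.006429)/-0.0219) = exp(0.00641/-0.0219)
f = exp(-0.2926) = 0.7463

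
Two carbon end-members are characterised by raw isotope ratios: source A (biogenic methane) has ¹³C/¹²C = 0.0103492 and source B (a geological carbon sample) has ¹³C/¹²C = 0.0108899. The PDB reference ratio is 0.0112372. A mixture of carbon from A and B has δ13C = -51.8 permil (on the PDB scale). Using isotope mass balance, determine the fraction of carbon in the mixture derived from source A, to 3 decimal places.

δ_A = (0.0103492/0.0112372 − 1)×1000 = (0.920977 − 1)×1000 = -79.023 permil
δ_B = (0.0108899/0.0112372 − 1)×1000 = (0.969094 − 1)×1000 = -30.906 permil
f_A = (δ_mix − δ_B)/(δ_A − δ_B) = (-51.8 − (-30.906))/(-79.023 − (-30.906))
f_A = -20.894 / -48.117 = 0.4342

0.434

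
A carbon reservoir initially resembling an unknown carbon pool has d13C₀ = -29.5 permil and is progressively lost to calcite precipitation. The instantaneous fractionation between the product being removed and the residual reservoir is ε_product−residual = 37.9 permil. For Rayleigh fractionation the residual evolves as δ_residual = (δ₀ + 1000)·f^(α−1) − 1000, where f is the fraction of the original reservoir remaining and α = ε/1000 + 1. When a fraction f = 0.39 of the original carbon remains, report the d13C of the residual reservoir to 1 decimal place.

Rayleigh residual: δ_res = (δ₀ + 1000)·f^(α−1) − 1000
α = ε/1000 + 1 = 1.03790, so α − 1 = 0.03790
f^(α−1) = 0.39^(0.03790) = 0.964942
δ_res = (-29.5 + 1000) × 0.964942 − 1000 = 936.477 − 1000 = -63.52 permil

-63.5 permil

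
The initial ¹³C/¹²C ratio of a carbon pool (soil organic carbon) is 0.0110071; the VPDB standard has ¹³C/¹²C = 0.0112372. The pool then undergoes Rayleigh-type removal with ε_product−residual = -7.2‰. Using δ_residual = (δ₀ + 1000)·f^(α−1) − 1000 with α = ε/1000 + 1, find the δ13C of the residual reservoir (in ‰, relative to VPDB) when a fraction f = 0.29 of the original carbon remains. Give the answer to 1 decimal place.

-11.7‰

δ₀ = (0.0110071/0.0112372 − 1)×1000 = (0.979523 − 1)×1000 = -20.477‰
α − 1 = ε/1000 = -0.0072
f^(α−1) = 0.29^(-0.0072) = 1.008953
δ_res = (-20.477 + 1000) × 1.008953 − 1000 = 988.293 − 1000 = -11.71‰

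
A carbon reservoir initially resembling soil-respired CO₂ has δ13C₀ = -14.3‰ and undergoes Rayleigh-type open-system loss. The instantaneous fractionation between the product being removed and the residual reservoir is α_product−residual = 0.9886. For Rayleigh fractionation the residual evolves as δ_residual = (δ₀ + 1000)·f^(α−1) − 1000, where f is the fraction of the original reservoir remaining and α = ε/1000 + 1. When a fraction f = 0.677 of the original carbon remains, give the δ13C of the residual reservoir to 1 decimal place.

-9.9‰

Rayleigh residual: δ_res = (δ₀ + 1000)·f^(α−1) − 1000
α − 1 = -0.01140
f^(α−1) = 0.677^(-0.01140) = 1.004457
δ_res = (-14.3 + 1000) × 1.004457 − 1000 = 990.093 − 1000 = -9.91‰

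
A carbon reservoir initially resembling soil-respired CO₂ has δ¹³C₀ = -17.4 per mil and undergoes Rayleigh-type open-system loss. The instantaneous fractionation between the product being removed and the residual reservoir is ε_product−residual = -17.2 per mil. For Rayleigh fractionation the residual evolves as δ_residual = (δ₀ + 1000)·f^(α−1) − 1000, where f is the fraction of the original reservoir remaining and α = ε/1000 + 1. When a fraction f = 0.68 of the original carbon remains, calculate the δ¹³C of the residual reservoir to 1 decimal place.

Rayleigh residual: δ_res = (δ₀ + 1000)·f^(α−1) − 1000
α = ε/1000 + 1 = 0.98280, so α − 1 = -0.01720
f^(α−1) = 0.68^(-0.01720) = 1.006655
δ_res = (-17.4 + 1000) × 1.006655 − 1000 = 989.140 − 1000 = -10.86 per mil

-10.9 per mil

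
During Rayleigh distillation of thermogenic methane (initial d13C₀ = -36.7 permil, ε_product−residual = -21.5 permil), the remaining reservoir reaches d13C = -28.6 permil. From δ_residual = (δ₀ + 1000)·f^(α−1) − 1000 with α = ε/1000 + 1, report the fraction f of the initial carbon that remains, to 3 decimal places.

0.677

α − 1 = ε/1000 = -0.0215
(δ_res + 1000)/(δ₀ + 1000) = (-28.6 + 1000)/(-36.7 + 1000) = 971.4/963.3 = 1.008409
f = 1.008409^(1/-0.0215) = exp(ln(1.008409)/-0.0215) = exp(0.00837/-0.0215)
f = exp(-0.3895) = 0.6774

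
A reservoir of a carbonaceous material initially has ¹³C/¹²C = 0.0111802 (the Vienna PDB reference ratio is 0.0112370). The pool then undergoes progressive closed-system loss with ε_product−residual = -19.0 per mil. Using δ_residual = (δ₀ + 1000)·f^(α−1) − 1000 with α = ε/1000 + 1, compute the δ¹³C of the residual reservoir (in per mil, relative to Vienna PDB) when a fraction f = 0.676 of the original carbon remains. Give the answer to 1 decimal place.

2.4 per mil

δ₀ = (0.0111802/0.0112370 − 1)×1000 = (0.994945 − 1)×1000 = -5.055 per mil
α − 1 = ε/1000 = -0.0190
f^(α−1) = 0.676^(-0.0190) = 1.007467
δ_res = (-5.055 + 1000) × 1.007467 − 1000 = 1002.375 − 1000 = 2.37 per mil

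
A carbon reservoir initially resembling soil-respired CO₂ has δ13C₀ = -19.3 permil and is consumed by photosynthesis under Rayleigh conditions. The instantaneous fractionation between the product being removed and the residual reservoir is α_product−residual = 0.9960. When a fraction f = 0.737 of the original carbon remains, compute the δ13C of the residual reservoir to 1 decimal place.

-18.1 permil

Rayleigh residual: δ_res = (δ₀ + 1000)·f^(α−1) − 1000
α − 1 = -0.00400
f^(α−1) = 0.737^(-0.00400) = 1.001221
δ_res = (-19.3 + 1000) × 1.001221 − 1000 = 981.898 − 1000 = -18.10 permil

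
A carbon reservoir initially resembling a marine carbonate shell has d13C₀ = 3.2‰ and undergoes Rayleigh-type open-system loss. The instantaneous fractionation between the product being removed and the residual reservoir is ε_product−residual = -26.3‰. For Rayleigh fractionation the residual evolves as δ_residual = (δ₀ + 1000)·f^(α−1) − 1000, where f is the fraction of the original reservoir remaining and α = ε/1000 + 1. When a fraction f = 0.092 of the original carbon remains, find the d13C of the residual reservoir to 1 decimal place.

68.2‰

Rayleigh residual: δ_res = (δ₀ + 1000)·f^(α−1) − 1000
α = ε/1000 + 1 = 0.97370, so α − 1 = -0.02630
f^(α−1) = 0.092^(-0.02630) = 1.064762
δ_res = (3.2 + 1000) × 1.064762 − 1000 = 1068.169 − 1000 = 68.17‰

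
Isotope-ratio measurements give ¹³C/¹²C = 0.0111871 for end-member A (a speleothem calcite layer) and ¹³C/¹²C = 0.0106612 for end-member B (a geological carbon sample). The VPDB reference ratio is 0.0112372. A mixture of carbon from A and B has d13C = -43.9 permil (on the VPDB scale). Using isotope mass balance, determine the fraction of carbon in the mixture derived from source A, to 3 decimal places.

0.157

δ_A = (0.0111871/0.0112372 − 1)×1000 = (0.995542 − 1)×1000 = -4.458 permil
δ_B = (0.0106612/0.0112372 − 1)×1000 = (0.948742 − 1)×1000 = -51.258 permil
f_A = (δ_mix − δ_B)/(δ_A − δ_B) = (-43.9 − (-51.258))/(-4.458 − (-51.258))
f_A = 7.358 / 46.800 = 0.1572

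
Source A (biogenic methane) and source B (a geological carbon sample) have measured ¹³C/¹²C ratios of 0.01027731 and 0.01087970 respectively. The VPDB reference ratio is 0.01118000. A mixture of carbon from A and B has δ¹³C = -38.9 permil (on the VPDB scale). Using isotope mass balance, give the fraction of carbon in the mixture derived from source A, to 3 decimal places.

δ_A = (0.01027731/0.01118000 − 1)×1000 = (0.919258 − 1)×1000 = -80.742 permil
δ_B = (0.01087970/0.01118000 − 1)×1000 = (0.973140 − 1)×1000 = -26.860 permil
f_A = (δ_mix − δ_B)/(δ_A − δ_B) = (-38.9 − (-26.860))/(-80.742 − (-26.860))
f_A = -12.040 / -53.881 = 0.2234

0.223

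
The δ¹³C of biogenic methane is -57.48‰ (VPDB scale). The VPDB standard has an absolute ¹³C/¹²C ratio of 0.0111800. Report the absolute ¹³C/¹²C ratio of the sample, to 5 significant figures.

0.010537

R_sample = R_standard × (δ¹³C/1000 + 1)
R_sample = 0.0111800 × (-57.48/1000 + 1) = 0.0111800 × 0.942520
R_sample = 0.0105374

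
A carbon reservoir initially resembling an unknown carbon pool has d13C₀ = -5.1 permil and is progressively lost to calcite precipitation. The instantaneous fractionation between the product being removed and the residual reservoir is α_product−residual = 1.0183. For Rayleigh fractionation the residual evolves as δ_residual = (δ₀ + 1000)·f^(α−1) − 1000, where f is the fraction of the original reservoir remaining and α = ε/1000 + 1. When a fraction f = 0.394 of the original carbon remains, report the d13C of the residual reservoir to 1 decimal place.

Rayleigh residual: δ_res = (δ₀ + 1000)·f^(α−1) − 1000
α − 1 = 0.01830
f^(α−1) = 0.394^(0.01830) = 0.983100
δ_res = (-5.1 + 1000) × 0.983100 − 1000 = 978.086 − 1000 = -21.91 permil

-21.9 permil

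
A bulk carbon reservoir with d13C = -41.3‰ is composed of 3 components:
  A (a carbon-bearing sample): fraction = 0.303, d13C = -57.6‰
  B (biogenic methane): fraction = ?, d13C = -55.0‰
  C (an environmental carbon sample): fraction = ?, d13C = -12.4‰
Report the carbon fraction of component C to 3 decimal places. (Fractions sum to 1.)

0.340

Let f_C and f_B be the unknown fractions; fractions sum to 1 so f_C + f_B = 0.697.
Mass balance: Σ fᵢ·δᵢ = δ_bulk ⇒ f_C·(-12.4) + f_B·(-55.0) = -41.3 − (-17.453) = -23.847
Substitute f_B = 0.697 − f_C:
f_C·(-12.4 − -55.0) = -23.847 − 0.697×(-55.0) = 14.488
f_C = 14.488 / 42.6 = 0.3401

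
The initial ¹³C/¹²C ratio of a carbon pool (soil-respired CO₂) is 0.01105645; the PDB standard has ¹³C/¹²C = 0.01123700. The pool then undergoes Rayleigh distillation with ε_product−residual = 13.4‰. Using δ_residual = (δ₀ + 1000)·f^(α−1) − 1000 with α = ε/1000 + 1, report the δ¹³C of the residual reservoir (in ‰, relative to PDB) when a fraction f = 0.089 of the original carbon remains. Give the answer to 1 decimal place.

-47.5‰

δ₀ = (0.01105645/0.01123700 − 1)×1000 = (0.983933 − 1)×1000 = -16.067‰
α − 1 = ε/1000 = 0.0134
f^(α−1) = 0.089^(0.0134) = 0.968104
δ_res = (-16.067 + 1000) × 0.968104 − 1000 = 952.549 − 1000 = -47.45‰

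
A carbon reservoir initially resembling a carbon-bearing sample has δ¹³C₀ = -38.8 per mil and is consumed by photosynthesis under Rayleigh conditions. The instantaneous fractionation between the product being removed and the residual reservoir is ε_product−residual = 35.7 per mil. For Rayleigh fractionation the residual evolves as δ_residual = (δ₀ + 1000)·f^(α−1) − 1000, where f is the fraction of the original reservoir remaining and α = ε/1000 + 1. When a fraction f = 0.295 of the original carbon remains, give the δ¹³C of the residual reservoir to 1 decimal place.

-79.8 per mil

Rayleigh residual: δ_res = (δ₀ + 1000)·f^(α−1) − 1000
α = ε/1000 + 1 = 1.03570, so α − 1 = 0.03570
f^(α−1) = 0.295^(0.03570) = 0.957354
δ_res = (-38.8 + 1000) × 0.957354 − 1000 = 920.209 − 1000 = -79.79 per mil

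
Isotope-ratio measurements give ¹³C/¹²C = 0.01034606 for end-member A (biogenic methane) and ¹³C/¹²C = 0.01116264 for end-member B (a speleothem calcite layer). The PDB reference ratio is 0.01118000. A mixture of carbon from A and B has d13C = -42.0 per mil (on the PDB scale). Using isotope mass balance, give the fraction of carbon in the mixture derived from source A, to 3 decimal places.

0.554

δ_A = (0.01034606/0.01118000 − 1)×1000 = (0.925408 − 1)×1000 = -74.592 per mil
δ_B = (0.01116264/0.01118000 − 1)×1000 = (0.998447 − 1)×1000 = -1.553 per mil
f_A = (δ_mix − δ_B)/(δ_A − δ_B) = (-42.0 − (-1.553))/(-74.592 − (-1.553))
f_A = -40.447 / -73.039 = 0.5538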